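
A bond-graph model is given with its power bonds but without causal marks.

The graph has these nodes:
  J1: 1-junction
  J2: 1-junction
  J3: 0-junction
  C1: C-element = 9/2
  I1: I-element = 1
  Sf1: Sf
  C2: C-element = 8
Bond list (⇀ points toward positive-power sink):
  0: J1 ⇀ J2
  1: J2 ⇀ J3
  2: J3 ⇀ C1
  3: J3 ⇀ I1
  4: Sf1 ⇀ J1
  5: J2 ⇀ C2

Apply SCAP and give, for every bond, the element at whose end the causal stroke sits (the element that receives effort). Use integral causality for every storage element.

bond 4 stroke→Sf1  (Sf1 (Sf) sets flow on bond)
bond 0 stroke→J1  (J1: bond 4 brought flow, rest push out)
bond 1 stroke→J2  (J2 flow already set via bond 0)
bond 5 stroke→J2  (1-jn J2 has f-setter on 0)
bond 2 stroke→J3  (C1 outputs effort q/C1)
bond 3 stroke→I1  (J3 effort already set via bond 2)

β0 stroke at J1
β1 stroke at J2
β2 stroke at J3
β3 stroke at I1
β4 stroke at Sf1
β5 stroke at J2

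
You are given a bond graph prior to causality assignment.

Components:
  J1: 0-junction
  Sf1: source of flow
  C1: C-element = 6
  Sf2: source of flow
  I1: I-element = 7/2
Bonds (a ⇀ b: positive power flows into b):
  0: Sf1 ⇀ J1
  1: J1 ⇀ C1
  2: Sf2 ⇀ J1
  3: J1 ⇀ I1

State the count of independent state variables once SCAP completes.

2  (C1, I1 all integral)

bond 0 stroke→Sf1  (source Sf1 imposes f)
bond 2 stroke→Sf2  (Sf2 (Sf) sets flow on bond)
bond 1 stroke→J1  (C1 outputs effort q/C1)
bond 3 stroke→I1  (J1 effort already set via bond 1)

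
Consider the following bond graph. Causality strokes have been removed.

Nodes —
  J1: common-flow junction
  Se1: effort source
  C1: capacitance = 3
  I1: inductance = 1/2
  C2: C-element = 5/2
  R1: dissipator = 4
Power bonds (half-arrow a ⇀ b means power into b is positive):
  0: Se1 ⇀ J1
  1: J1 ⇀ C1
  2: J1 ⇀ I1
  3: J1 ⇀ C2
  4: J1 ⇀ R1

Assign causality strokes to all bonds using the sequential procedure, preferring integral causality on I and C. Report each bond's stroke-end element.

#0 |J1  (Se1 fixes effort; stroke away)
#1 |J1  (C1 outputs effort q/C1)
#2 |I1  (I1: I, integral causality)
#3 |J1  (common-f at J1 fixed by 2)
#4 |J1  (J1 flow already set via bond 2)

β0 stroke→J1
β1 stroke→J1
β2 stroke→I1
β3 stroke→J1
β4 stroke→J1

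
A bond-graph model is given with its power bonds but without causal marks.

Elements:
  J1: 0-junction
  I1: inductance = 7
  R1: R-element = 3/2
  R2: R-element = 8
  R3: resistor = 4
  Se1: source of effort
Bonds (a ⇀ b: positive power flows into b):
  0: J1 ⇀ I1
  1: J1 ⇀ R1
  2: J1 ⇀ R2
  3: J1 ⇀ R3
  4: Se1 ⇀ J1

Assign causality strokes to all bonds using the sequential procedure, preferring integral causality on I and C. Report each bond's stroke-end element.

β0 stroke at I1
β1 stroke at R1
β2 stroke at R2
β3 stroke at R3
β4 stroke at J1

bond 4 →J1  (Se1 (Se) sets effort on bond)
bond 0 →I1  (J1 effort already set via bond 4)
bond 1 →R1  (J1: bond 4 brought effort, rest push out)
bond 2 →R2  (0-jn J1 has e-setter on 4)
bond 3 →R3  (0-jn J1 has e-setter on 4)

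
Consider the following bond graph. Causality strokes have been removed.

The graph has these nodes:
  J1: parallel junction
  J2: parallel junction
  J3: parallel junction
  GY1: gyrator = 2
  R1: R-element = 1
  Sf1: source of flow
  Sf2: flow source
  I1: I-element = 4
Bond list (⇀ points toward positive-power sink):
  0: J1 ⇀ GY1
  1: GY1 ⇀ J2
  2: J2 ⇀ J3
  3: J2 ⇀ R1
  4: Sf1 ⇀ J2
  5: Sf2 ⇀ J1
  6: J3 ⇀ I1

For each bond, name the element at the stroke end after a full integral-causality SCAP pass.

β0 stroke at J1
β1 stroke at J2
β2 stroke at J3
β3 stroke at R1
β4 stroke at Sf1
β5 stroke at Sf2
β6 stroke at I1

#4 →Sf1  (Sf1 fixes flow; stroke at Sf1)
#5 →Sf2  (Sf2 (Sf) sets flow on bond)
#0 →J1  (J1 needs exactly one e-in)
#1 →J2  (GY1: gyrator matches bond 0)
#2 →J3  (J2 effort already set via bond 1)
#3 →R1  (J2 effort already set via bond 1)
#6 →I1  (common-e at J3 fixed by 2)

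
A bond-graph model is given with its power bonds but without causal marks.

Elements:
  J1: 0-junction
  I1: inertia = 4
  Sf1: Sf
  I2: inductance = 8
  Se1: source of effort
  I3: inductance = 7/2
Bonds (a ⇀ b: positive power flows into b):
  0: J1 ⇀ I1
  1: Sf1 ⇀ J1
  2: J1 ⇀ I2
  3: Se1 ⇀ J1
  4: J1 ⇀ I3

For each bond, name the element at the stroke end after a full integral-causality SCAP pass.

β1 |Sf1  (Sf1 fixes flow; stroke at Sf1)
β3 |J1  (source Se1 imposes e)
β0 |I1  (0-jn J1 has e-setter on 3)
β2 |I2  (J1: bond 3 brought effort, rest push out)
β4 |I3  (0-jn J1 has e-setter on 3)

β0 stroke→I1
β1 stroke→Sf1
β2 stroke→I2
β3 stroke→J1
β4 stroke→I3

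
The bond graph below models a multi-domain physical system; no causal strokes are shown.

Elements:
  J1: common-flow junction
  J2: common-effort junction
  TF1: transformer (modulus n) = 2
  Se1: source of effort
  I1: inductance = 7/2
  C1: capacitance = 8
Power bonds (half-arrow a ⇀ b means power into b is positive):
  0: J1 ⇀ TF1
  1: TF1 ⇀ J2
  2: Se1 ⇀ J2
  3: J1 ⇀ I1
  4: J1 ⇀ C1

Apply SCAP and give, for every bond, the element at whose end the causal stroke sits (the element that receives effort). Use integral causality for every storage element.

β2 →J2  (Se1: effort source, stroke at far end)
β1 →TF1  (0-jn J2 has e-setter on 2)
β0 →J1  (through TF1, causality passes straight; one stroke at TF1)
β3 →I1  (I1 integral (f out))
β4 →J1  (J1: bond 3 brought flow, rest push out)

b0 stroke at J1
b1 stroke at TF1
b2 stroke at J2
b3 stroke at I1
b4 stroke at J1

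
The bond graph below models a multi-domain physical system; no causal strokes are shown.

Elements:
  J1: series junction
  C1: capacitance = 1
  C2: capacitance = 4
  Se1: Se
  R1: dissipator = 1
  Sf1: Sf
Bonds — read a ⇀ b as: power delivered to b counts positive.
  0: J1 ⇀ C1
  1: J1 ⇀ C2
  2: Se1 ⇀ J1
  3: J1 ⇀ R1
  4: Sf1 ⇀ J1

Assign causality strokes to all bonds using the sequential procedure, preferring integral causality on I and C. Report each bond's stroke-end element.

β0 →J1
β1 →J1
β2 →J1
β3 →J1
β4 →Sf1

β2 stroke→J1  (Se1 (Se) sets effort on bond)
β4 stroke→Sf1  (source Sf1 imposes f)
β0 stroke→J1  (1-jn J1 has f-setter on 4)
β1 stroke→J1  (J1 flow already set via bond 4)
β3 stroke→J1  (1-jn J1 has f-setter on 4)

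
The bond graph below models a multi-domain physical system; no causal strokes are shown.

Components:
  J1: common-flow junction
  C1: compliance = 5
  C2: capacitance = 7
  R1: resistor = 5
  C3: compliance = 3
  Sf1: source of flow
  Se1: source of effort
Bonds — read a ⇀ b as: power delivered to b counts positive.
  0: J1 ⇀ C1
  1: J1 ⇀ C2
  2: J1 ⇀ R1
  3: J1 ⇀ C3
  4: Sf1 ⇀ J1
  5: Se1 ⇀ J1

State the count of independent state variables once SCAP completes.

β4 stroke at Sf1  (Sf1: flow source, stroke at near end)
β5 stroke at J1  (Se1 (Se) sets effort on bond)
β0 stroke at J1  (J1: bond 4 brought flow, rest push out)
β1 stroke at J1  (J1: bond 4 brought flow, rest push out)
β2 stroke at J1  (common-f at J1 fixed by 4)
β3 stroke at J1  (J1: bond 4 brought flow, rest push out)

3  (C1, C2, C3 all integral)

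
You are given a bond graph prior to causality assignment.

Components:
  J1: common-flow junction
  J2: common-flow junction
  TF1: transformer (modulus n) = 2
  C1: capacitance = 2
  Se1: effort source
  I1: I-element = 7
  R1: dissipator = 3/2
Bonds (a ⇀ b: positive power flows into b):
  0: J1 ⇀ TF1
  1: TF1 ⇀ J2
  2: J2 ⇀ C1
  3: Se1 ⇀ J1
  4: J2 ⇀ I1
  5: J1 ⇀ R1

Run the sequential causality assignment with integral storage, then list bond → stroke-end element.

#0 stroke→TF1
#1 stroke→J2
#2 stroke→J2
#3 stroke→J1
#4 stroke→I1
#5 stroke→J1

b3 |J1  (Se1: effort source, stroke at far end)
b2 |J2  (C1 integral (e out))
b4 |I1  (I1: I, integral causality)
b1 |J2  (J2: bond 4 brought flow, rest push out)
b0 |TF1  (TF TF1: opposite of bond 1)
b5 |J1  (1-jn J1 has f-setter on 0)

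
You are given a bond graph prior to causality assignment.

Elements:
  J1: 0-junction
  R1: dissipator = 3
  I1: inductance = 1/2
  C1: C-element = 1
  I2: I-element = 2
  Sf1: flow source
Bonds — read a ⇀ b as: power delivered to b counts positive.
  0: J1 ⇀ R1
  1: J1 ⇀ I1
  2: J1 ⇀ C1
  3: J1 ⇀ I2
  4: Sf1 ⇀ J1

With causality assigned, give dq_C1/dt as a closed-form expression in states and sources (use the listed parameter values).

dq_C1/dt = F_Sf1 - 2*p_I1 - p_I2/2 - q_C1/3

#4 stroke at Sf1  (Sf1: flow source, stroke at near end)
#1 stroke at I1  (I1 integral (f out))
#2 stroke at J1  (C1 integral (e out))
#0 stroke at R1  (J1: bond 2 brought effort, rest push out)
#3 stroke at I2  (common-e at J1 fixed by 2)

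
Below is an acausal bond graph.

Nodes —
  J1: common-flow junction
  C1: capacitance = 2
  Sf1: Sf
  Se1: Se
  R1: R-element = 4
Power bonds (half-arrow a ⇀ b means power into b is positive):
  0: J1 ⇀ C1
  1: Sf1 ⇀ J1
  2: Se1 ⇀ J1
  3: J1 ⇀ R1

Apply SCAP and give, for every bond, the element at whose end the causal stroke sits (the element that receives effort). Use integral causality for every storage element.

b0 stroke at J1
b1 stroke at Sf1
b2 stroke at J1
b3 stroke at J1

b1 stroke at Sf1  (Sf1 (Sf) sets flow on bond)
b2 stroke at J1  (Se1 (Se) sets effort on bond)
b0 stroke at J1  (J1: bond 1 brought flow, rest push out)
b3 stroke at J1  (J1: bond 1 brought flow, rest push out)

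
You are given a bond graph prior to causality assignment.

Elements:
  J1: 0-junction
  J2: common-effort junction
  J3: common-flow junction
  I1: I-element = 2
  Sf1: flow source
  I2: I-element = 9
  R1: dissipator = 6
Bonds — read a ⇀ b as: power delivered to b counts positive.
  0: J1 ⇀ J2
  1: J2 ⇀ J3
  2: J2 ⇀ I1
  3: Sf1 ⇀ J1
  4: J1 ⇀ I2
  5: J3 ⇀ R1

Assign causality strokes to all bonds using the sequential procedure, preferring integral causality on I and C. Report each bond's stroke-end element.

#3 stroke→Sf1  (source Sf1 imposes f)
#2 stroke→I1  (I1 integral (f out))
#4 stroke→I2  (I2: I, integral causality)
#0 stroke→J1  (only one effort-in slot at J1)
#1 stroke→J2  (only one effort-in slot at J2)
#5 stroke→J3  (J3 flow already set via bond 1)

#0 stroke→J1
#1 stroke→J2
#2 stroke→I1
#3 stroke→Sf1
#4 stroke→I2
#5 stroke→J3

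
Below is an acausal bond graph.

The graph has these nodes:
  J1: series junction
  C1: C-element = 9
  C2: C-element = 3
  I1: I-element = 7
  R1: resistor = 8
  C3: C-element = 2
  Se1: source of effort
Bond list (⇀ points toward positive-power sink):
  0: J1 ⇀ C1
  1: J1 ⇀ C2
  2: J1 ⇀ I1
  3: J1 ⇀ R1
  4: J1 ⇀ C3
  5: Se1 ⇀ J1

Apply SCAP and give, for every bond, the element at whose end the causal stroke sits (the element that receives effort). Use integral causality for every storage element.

bond 5 →J1  (Se1 (Se) sets effort on bond)
bond 0 →J1  (C1 integral (e out))
bond 1 →J1  (C2: C, integral causality)
bond 2 →I1  (I1 outputs flow p/I1)
bond 3 →J1  (J1 flow already set via bond 2)
bond 4 →J1  (J1: bond 2 brought flow, rest push out)

#0 →J1
#1 →J1
#2 →I1
#3 →J1
#4 →J1
#5 →J1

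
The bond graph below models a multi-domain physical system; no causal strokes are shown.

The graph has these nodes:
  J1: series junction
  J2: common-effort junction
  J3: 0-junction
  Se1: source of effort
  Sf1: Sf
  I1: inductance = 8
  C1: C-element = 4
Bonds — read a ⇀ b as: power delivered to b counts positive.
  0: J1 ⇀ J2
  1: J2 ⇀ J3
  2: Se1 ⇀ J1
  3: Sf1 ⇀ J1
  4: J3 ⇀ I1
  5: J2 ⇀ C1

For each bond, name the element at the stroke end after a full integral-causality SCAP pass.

bond 2 |J1  (Se1: effort source, stroke at far end)
bond 3 |Sf1  (Sf1: flow source, stroke at near end)
bond 0 |J1  (common-f at J1 fixed by 3)
bond 4 |I1  (prefer integral on I1)
bond 1 |J3  (J3: last free bond brings effort in)
bond 5 |J2  (only one effort-in slot at J2)

bond 0 →J1
bond 1 →J3
bond 2 →J1
bond 3 →Sf1
bond 4 →I1
bond 5 →J2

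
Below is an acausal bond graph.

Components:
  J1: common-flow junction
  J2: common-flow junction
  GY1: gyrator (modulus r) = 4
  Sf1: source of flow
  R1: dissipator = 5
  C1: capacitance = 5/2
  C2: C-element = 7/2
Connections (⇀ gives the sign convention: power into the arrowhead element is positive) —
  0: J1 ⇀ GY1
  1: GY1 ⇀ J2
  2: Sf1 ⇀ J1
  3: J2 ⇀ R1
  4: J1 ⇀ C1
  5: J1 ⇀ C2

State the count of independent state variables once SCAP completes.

bond 2 |Sf1  (source Sf1 imposes f)
bond 0 |J1  (common-f at J1 fixed by 2)
bond 4 |J1  (1-jn J1 has f-setter on 2)
bond 5 |J1  (common-f at J1 fixed by 2)
bond 1 |J2  (GY1 both-in/both-out from 0)
bond 3 |R1  (only one flow-in slot at J2)

2  (C1, C2 all integral)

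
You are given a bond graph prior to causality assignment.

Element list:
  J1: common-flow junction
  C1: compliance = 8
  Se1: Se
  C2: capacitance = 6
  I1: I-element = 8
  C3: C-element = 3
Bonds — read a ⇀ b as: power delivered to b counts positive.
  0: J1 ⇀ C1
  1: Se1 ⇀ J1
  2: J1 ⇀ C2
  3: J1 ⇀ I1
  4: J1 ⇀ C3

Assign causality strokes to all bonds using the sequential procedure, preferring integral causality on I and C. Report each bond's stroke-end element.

β1 stroke at J1  (Se1 fixes effort; stroke away)
β0 stroke at J1  (C1 outputs effort q/C1)
β2 stroke at J1  (C2: C, integral causality)
β3 stroke at I1  (I1 outputs flow p/I1)
β4 stroke at J1  (common-f at J1 fixed by 3)

b0 stroke→J1
b1 stroke→J1
b2 stroke→J1
b3 stroke→I1
b4 stroke→J1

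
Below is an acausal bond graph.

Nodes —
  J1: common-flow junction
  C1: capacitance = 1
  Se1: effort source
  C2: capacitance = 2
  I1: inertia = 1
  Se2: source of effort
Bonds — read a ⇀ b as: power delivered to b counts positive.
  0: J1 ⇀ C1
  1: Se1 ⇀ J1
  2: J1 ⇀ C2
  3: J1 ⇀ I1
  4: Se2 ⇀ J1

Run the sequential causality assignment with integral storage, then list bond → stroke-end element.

#1 →J1  (source Se1 imposes e)
#4 →J1  (Se2: effort source, stroke at far end)
#0 →J1  (C1 integral (e out))
#2 →J1  (C2: C, integral causality)
#3 →I1  (closing 1-jn rule on J1)

b0 |J1
b1 |J1
b2 |J1
b3 |I1
b4 |J1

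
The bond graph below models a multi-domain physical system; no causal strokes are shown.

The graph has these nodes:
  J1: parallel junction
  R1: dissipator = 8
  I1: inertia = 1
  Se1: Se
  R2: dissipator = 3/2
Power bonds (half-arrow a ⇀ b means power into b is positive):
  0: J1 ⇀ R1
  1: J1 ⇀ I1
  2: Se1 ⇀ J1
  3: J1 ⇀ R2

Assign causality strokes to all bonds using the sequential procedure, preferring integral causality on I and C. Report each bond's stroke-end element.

bond 0 |R1
bond 1 |I1
bond 2 |J1
bond 3 |R2

#2 |J1  (Se1 fixes effort; stroke away)
#0 |R1  (common-e at J1 fixed by 2)
#1 |I1  (J1 effort already set via bond 2)
#3 |R2  (0-jn J1 has e-setter on 2)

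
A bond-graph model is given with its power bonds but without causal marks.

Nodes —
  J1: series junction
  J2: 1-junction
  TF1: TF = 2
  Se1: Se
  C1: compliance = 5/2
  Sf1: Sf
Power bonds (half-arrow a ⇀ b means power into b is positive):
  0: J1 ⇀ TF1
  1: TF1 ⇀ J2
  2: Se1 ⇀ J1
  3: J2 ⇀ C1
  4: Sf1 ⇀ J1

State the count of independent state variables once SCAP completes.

1  (C1 all integral)

β2 stroke→J1  (Se1 (Se) sets effort on bond)
β4 stroke→Sf1  (Sf1 fixes flow; stroke at Sf1)
β0 stroke→J1  (J1: bond 4 brought flow, rest push out)
β1 stroke→TF1  (TF TF1: opposite of bond 0)
β3 stroke→J2  (J2 flow already set via bond 1)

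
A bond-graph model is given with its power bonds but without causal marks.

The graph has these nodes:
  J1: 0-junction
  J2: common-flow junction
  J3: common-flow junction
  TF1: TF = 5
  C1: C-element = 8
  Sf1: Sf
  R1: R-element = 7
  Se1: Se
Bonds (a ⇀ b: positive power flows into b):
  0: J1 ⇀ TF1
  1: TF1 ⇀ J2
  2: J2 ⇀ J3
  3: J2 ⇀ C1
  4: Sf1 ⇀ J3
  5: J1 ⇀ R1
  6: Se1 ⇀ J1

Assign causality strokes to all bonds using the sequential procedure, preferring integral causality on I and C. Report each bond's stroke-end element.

#4 stroke at Sf1  (source Sf1 imposes f)
#6 stroke at J1  (Se1 fixes effort; stroke away)
#0 stroke at TF1  (common-e at J1 fixed by 6)
#5 stroke at R1  (J1 effort already set via bond 6)
#2 stroke at J3  (common-f at J3 fixed by 4)
#1 stroke at J2  (TF1: transformer flips bond 0)
#3 stroke at J2  (J2: bond 2 brought flow, rest push out)

β0 stroke at TF1
β1 stroke at J2
β2 stroke at J3
β3 stroke at J2
β4 stroke at Sf1
β5 stroke at R1
β6 stroke at J1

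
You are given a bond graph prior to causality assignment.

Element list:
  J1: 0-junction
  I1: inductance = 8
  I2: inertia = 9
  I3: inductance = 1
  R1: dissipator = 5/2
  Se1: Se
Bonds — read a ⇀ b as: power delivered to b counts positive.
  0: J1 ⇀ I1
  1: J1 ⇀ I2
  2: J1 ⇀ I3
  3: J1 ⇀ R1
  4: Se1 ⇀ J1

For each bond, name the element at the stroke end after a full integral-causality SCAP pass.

β4 stroke→J1  (Se1: effort source, stroke at far end)
β0 stroke→I1  (J1 effort already set via bond 4)
β1 stroke→I2  (0-jn J1 has e-setter on 4)
β2 stroke→I3  (J1 effort already set via bond 4)
β3 stroke→R1  (common-e at J1 fixed by 4)

β0 stroke→I1
β1 stroke→I2
β2 stroke→I3
β3 stroke→R1
β4 stroke→J1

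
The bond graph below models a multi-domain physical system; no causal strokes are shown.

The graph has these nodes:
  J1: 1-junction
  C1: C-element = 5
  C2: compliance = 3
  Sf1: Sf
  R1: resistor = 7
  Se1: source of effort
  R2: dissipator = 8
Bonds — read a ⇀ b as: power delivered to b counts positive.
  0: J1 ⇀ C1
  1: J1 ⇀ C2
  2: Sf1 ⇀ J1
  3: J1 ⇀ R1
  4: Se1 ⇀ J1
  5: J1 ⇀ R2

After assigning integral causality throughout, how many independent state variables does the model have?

bond 2 →Sf1  (Sf1: flow source, stroke at near end)
bond 4 →J1  (Se1 fixes effort; stroke away)
bond 0 →J1  (J1 flow already set via bond 2)
bond 1 →J1  (common-f at J1 fixed by 2)
bond 3 →J1  (common-f at J1 fixed by 2)
bond 5 →J1  (J1: bond 2 brought flow, rest push out)

2  (C1, C2 all integral)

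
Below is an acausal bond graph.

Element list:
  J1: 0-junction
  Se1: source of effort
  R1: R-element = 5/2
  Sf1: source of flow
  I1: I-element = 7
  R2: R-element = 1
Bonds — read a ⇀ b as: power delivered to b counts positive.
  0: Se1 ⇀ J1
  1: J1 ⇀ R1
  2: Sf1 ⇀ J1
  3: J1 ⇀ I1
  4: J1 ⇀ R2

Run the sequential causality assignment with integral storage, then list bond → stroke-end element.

#0 stroke at J1  (Se1 (Se) sets effort on bond)
#2 stroke at Sf1  (Sf1 (Sf) sets flow on bond)
#1 stroke at R1  (0-jn J1 has e-setter on 0)
#3 stroke at I1  (common-e at J1 fixed by 0)
#4 stroke at R2  (common-e at J1 fixed by 0)

#0 stroke at J1
#1 stroke at R1
#2 stroke at Sf1
#3 stroke at I1
#4 stroke at R2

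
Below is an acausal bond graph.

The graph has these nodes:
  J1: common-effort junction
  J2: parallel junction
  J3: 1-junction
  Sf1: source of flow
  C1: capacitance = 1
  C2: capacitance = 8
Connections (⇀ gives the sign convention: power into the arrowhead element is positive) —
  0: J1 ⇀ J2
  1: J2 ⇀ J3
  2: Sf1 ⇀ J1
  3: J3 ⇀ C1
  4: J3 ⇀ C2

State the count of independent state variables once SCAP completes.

β2 |Sf1  (Sf1 fixes flow; stroke at Sf1)
β0 |J1  (only one effort-in slot at J1)
β1 |J2  (closing 0-jn rule on J2)
β3 |J3  (1-jn J3 has f-setter on 1)
β4 |J3  (common-f at J3 fixed by 1)

2  (C1, C2 all integral)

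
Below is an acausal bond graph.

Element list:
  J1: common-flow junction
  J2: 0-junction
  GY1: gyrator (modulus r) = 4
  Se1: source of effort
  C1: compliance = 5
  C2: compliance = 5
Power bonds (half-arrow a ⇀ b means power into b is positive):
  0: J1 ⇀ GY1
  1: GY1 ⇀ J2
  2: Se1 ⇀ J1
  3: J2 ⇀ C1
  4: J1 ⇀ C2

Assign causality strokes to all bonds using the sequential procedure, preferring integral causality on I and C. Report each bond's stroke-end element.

b2 stroke→J1  (Se1 fixes effort; stroke away)
b3 stroke→J2  (prefer integral on C1)
b1 stroke→GY1  (common-e at J2 fixed by 3)
b0 stroke→GY1  (GY GY1: same side as bond 1)
b4 stroke→J1  (1-jn J1 has f-setter on 0)

#0 |GY1
#1 |GY1
#2 |J1
#3 |J2
#4 |J1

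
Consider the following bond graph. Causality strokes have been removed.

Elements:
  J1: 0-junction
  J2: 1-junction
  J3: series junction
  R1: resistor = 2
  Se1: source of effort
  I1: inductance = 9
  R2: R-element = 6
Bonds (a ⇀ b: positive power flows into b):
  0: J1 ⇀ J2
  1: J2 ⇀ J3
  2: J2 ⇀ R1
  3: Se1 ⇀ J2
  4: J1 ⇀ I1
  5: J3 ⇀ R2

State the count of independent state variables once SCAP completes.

#3 stroke at J2  (Se1 (Se) sets effort on bond)
#4 stroke at I1  (I1: I, integral causality)
#0 stroke at J1  (closing 0-jn rule on J1)
#1 stroke at J2  (J2 flow already set via bond 0)
#2 stroke at J2  (common-f at J2 fixed by 0)
#5 stroke at J3  (J3: bond 1 brought flow, rest push out)

1  (I1 all integral)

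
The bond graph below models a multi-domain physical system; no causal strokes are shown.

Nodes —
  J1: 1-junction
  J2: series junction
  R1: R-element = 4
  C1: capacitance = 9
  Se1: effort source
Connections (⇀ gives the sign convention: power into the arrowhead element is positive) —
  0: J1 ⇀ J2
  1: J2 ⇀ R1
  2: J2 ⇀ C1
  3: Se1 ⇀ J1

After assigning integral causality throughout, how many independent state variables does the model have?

1  (C1 all integral)

β3 →J1  (source Se1 imposes e)
β0 →J2  (only one flow-in slot at J1)
β2 →J2  (C1 outputs effort q/C1)
β1 →R1  (J2: last free bond brings flow in)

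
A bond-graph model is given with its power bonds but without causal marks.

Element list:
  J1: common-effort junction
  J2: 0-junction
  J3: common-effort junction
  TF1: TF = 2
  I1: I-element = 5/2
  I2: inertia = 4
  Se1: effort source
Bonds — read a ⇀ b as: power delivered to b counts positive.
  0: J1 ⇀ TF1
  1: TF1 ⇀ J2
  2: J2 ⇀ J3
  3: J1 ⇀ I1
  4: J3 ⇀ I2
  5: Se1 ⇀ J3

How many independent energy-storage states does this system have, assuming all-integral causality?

2  (I1, I2 all integral)

b5 |J3  (Se1 fixes effort; stroke away)
b2 |J2  (J3 effort already set via bond 5)
b4 |I2  (common-e at J3 fixed by 5)
b1 |TF1  (common-e at J2 fixed by 2)
b0 |J1  (through TF1, causality passes straight; one stroke at TF1)
b3 |I1  (J1: bond 0 brought effort, rest push out)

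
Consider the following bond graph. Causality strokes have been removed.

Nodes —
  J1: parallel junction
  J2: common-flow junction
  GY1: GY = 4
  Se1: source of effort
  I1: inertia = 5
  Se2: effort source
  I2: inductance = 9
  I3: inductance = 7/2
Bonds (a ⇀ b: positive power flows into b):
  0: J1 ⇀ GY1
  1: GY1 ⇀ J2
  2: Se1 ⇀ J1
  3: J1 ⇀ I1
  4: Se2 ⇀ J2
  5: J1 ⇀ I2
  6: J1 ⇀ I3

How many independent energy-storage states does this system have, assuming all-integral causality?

β2 stroke→J1  (source Se1 imposes e)
β4 stroke→J2  (Se2 (Se) sets effort on bond)
β0 stroke→GY1  (J1 effort already set via bond 2)
β3 stroke→I1  (J1: bond 2 brought effort, rest push out)
β5 stroke→I2  (common-e at J1 fixed by 2)
β6 stroke→I3  (J1: bond 2 brought effort, rest push out)
β1 stroke→GY1  (J2: last free bond brings flow in)

3  (I1, I2, I3 all integral)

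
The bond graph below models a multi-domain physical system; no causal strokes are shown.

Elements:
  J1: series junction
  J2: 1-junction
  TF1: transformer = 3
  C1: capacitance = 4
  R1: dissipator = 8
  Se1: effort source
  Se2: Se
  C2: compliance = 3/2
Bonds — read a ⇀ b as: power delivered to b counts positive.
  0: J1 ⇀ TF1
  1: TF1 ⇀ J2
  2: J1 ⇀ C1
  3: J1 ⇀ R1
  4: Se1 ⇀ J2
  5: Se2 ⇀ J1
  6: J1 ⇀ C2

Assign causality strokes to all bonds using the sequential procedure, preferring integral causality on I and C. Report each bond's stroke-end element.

b4 |J2  (Se1: effort source, stroke at far end)
b5 |J1  (Se2 (Se) sets effort on bond)
b1 |TF1  (J2: last free bond brings flow in)
b0 |J1  (TF1 one-in-one-out from 1)
b2 |J1  (C1: C, integral causality)
b6 |J1  (prefer integral on C2)
b3 |R1  (only one flow-in slot at J1)

b0 stroke→J1
b1 stroke→TF1
b2 stroke→J1
b3 stroke→R1
b4 stroke→J2
b5 stroke→J1
b6 stroke→J1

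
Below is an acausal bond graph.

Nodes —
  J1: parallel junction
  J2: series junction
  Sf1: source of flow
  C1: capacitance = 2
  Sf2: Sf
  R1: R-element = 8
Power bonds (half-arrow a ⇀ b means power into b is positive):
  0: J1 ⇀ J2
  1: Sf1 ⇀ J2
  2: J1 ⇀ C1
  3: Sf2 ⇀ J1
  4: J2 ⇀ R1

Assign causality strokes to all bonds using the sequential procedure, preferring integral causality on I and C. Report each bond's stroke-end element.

β0 |J2
β1 |Sf1
β2 |J1
β3 |Sf2
β4 |J2

#1 →Sf1  (Sf1 (Sf) sets flow on bond)
#3 →Sf2  (Sf2: flow source, stroke at near end)
#0 →J2  (J2: bond 1 brought flow, rest push out)
#4 →J2  (common-f at J2 fixed by 1)
#2 →J1  (J1: last free bond brings effort in)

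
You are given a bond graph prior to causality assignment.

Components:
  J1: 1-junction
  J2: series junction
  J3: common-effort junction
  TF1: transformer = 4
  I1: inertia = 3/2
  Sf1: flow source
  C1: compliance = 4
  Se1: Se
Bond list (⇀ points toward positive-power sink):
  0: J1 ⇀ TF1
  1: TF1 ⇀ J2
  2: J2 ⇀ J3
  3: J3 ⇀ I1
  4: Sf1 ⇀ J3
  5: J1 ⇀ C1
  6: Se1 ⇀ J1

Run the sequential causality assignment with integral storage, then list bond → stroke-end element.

β4 stroke→Sf1  (Sf1 fixes flow; stroke at Sf1)
β6 stroke→J1  (Se1 (Se) sets effort on bond)
β3 stroke→I1  (prefer integral on I1)
β2 stroke→J3  (only one effort-in slot at J3)
β1 stroke→J2  (J2 flow already set via bond 2)
β0 stroke→TF1  (TF1 one-in-one-out from 1)
β5 stroke→J1  (J1: bond 0 brought flow, rest push out)

b0 stroke at TF1
b1 stroke at J2
b2 stroke at J3
b3 stroke at I1
b4 stroke at Sf1
b5 stroke at J1
b6 stroke at J1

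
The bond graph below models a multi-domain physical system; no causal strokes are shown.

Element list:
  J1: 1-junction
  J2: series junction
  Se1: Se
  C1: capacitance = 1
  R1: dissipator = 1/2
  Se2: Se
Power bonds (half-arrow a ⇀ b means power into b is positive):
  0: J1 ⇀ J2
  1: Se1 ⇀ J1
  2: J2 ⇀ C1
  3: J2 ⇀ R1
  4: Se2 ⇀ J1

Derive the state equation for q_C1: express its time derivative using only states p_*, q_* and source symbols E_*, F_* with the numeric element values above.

#1 |J1  (Se1: effort source, stroke at far end)
#4 |J1  (source Se2 imposes e)
#0 |J2  (J1: last free bond brings flow in)
#2 |J2  (C1: C, integral causality)
#3 |R1  (closing 1-jn rule on J2)

dq_C1/dt = 2*E_Se1 + 2*E_Se2 - 2*q_C1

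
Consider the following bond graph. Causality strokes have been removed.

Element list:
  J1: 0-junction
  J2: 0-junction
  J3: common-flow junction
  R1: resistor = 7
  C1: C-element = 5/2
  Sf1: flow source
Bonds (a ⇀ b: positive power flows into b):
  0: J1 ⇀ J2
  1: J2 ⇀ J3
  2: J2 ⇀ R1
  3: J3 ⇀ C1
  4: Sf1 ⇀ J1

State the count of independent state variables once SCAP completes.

b4 stroke→Sf1  (Sf1 fixes flow; stroke at Sf1)
b0 stroke→J1  (only one effort-in slot at J1)
b3 stroke→J3  (C1 outputs effort q/C1)
b1 stroke→J2  (only one flow-in slot at J3)
b2 stroke→R1  (J2: bond 1 brought effort, rest push out)

1  (C1 all integral)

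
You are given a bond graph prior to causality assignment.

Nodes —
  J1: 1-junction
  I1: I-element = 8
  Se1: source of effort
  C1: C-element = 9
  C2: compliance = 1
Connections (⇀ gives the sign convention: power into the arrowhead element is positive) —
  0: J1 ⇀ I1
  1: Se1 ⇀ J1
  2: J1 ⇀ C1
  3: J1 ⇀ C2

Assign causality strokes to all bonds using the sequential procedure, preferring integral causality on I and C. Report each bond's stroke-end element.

b0 stroke at I1
b1 stroke at J1
b2 stroke at J1
b3 stroke at J1

bond 1 stroke→J1  (Se1 fixes effort; stroke away)
bond 0 stroke→I1  (prefer integral on I1)
bond 2 stroke→J1  (J1: bond 0 brought flow, rest push out)
bond 3 stroke→J1  (1-jn J1 has f-setter on 0)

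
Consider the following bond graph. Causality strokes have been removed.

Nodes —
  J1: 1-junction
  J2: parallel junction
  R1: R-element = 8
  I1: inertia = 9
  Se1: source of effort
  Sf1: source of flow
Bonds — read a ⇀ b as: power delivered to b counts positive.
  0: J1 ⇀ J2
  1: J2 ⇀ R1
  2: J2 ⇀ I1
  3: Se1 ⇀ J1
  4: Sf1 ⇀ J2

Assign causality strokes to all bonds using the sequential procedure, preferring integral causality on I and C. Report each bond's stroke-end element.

b3 stroke at J1  (Se1 (Se) sets effort on bond)
b4 stroke at Sf1  (Sf1: flow source, stroke at near end)
b0 stroke at J2  (J1 needs exactly one f-in)
b1 stroke at R1  (0-jn J2 has e-setter on 0)
b2 stroke at I1  (0-jn J2 has e-setter on 0)

bond 0 stroke at J2
bond 1 stroke at R1
bond 2 stroke at I1
bond 3 stroke at J1
bond 4 stroke at Sf1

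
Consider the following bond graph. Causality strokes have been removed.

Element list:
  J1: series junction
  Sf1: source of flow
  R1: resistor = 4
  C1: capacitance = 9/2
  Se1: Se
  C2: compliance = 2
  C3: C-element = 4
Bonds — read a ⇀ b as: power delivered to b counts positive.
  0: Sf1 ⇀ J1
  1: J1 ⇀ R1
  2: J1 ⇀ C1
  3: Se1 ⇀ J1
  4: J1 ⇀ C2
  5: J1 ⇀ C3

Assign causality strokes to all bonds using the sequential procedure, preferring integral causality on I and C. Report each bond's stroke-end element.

#0 stroke→Sf1  (Sf1: flow source, stroke at near end)
#3 stroke→J1  (Se1 (Se) sets effort on bond)
#1 stroke→J1  (common-f at J1 fixed by 0)
#2 stroke→J1  (1-jn J1 has f-setter on 0)
#4 stroke→J1  (common-f at J1 fixed by 0)
#5 stroke→J1  (1-jn J1 has f-setter on 0)

#0 |Sf1
#1 |J1
#2 |J1
#3 |J1
#4 |J1
#5 |J1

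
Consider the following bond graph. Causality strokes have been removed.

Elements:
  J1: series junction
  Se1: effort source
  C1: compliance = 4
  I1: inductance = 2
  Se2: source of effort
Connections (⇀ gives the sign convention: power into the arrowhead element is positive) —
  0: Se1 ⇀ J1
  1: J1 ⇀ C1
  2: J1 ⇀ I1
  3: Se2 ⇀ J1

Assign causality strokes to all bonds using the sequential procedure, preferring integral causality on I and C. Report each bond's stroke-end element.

#0 stroke→J1
#1 stroke→J1
#2 stroke→I1
#3 stroke→J1

β0 stroke at J1  (Se1 (Se) sets effort on bond)
β3 stroke at J1  (source Se2 imposes e)
β1 stroke at J1  (C1 outputs effort q/C1)
β2 stroke at I1  (only one flow-in slot at J1)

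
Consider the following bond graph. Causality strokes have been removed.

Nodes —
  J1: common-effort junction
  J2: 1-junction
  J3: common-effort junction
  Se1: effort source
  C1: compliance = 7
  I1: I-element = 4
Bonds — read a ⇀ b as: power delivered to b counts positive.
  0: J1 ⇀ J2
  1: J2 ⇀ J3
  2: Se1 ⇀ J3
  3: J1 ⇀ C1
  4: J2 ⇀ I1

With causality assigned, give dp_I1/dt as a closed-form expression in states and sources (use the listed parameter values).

dp_I1/dt = -E_Se1 + q_C1/7

β2 stroke→J3  (Se1 fixes effort; stroke away)
β1 stroke→J2  (J3: bond 2 brought effort, rest push out)
β3 stroke→J1  (C1: C, integral causality)
β0 stroke→J2  (0-jn J1 has e-setter on 3)
β4 stroke→I1  (only one flow-in slot at J2)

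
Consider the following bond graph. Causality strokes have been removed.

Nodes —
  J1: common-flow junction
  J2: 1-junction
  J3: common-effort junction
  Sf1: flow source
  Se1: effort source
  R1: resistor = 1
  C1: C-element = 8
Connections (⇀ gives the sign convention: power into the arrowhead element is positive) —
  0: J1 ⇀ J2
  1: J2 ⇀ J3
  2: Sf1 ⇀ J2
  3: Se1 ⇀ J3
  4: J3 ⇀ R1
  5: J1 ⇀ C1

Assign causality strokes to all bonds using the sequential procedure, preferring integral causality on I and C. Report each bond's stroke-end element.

bond 2 |Sf1  (source Sf1 imposes f)
bond 3 |J3  (Se1 fixes effort; stroke away)
bond 0 |J2  (1-jn J2 has f-setter on 2)
bond 1 |J2  (1-jn J2 has f-setter on 2)
bond 4 |R1  (J3 effort already set via bond 3)
bond 5 |J1  (common-f at J1 fixed by 0)

bond 0 →J2
bond 1 →J2
bond 2 →Sf1
bond 3 →J3
bond 4 →R1
bond 5 →J1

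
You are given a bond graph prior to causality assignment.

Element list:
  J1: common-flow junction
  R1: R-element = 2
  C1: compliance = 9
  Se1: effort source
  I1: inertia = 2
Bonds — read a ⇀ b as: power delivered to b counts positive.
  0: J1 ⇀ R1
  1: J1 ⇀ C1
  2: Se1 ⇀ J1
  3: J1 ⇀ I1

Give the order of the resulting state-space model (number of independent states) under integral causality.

#2 |J1  (Se1: effort source, stroke at far end)
#1 |J1  (C1 outputs effort q/C1)
#3 |I1  (prefer integral on I1)
#0 |J1  (common-f at J1 fixed by 3)

2  (C1, I1 all integral)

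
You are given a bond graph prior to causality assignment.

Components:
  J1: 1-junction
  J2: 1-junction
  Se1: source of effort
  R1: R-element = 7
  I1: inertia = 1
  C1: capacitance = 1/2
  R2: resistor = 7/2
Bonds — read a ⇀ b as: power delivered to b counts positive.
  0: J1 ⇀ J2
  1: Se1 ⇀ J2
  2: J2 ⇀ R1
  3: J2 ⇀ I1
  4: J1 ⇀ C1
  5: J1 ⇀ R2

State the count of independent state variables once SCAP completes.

2  (C1, I1 all integral)

#1 stroke→J2  (source Se1 imposes e)
#3 stroke→I1  (I1 outputs flow p/I1)
#0 stroke→J2  (1-jn J2 has f-setter on 3)
#2 stroke→J2  (1-jn J2 has f-setter on 3)
#4 stroke→J1  (J1 flow already set via bond 0)
#5 stroke→J1  (J1: bond 0 brought flow, rest push out)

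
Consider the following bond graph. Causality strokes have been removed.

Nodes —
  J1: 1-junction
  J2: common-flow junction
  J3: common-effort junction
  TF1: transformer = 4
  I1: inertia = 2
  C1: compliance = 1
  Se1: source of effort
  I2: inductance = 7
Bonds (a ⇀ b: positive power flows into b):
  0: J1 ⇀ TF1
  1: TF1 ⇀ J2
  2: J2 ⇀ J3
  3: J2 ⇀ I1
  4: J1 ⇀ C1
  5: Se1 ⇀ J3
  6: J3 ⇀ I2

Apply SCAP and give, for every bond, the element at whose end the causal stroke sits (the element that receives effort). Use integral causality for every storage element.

bond 5 |J3  (Se1 (Se) sets effort on bond)
bond 2 |J2  (J3 effort already set via bond 5)
bond 6 |I2  (J3 effort already set via bond 5)
bond 3 |I1  (I1 integral (f out))
bond 1 |J2  (J2 flow already set via bond 3)
bond 0 |TF1  (TF1: transformer flips bond 1)
bond 4 |J1  (J1 flow already set via bond 0)

#0 stroke at TF1
#1 stroke at J2
#2 stroke at J2
#3 stroke at I1
#4 stroke at J1
#5 stroke at J3
#6 stroke at I2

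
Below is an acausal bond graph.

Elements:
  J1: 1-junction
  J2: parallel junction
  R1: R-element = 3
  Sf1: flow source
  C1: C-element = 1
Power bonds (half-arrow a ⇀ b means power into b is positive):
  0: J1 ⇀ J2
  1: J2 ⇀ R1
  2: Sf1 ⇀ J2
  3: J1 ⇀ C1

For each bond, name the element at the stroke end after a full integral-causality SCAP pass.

#0 stroke→J2
#1 stroke→R1
#2 stroke→Sf1
#3 stroke→J1

#2 stroke→Sf1  (source Sf1 imposes f)
#3 stroke→J1  (prefer integral on C1)
#0 stroke→J2  (J1 needs exactly one f-in)
#1 stroke→R1  (common-e at J2 fixed by 0)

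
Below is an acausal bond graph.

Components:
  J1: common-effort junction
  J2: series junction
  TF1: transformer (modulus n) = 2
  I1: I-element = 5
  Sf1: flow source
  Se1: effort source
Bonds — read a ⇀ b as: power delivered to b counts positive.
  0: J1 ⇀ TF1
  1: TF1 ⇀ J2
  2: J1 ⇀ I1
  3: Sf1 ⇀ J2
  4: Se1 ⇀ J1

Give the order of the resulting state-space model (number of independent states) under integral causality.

bond 3 |Sf1  (Sf1: flow source, stroke at near end)
bond 4 |J1  (source Se1 imposes e)
bond 0 |TF1  (0-jn J1 has e-setter on 4)
bond 2 |I1  (J1 effort already set via bond 4)
bond 1 |J2  (1-jn J2 has f-setter on 3)

1  (I1 all integral)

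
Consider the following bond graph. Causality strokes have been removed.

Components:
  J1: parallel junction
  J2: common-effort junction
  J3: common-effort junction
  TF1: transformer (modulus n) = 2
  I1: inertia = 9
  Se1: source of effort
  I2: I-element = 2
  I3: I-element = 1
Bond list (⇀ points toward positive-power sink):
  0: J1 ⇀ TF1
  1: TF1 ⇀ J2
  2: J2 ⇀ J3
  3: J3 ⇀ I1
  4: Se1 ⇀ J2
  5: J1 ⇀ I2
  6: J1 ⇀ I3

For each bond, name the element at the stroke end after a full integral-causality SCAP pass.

bond 4 stroke→J2  (Se1: effort source, stroke at far end)
bond 1 stroke→TF1  (J2 effort already set via bond 4)
bond 2 stroke→J3  (J2: bond 4 brought effort, rest push out)
bond 3 stroke→I1  (J3: bond 2 brought effort, rest push out)
bond 0 stroke→J1  (through TF1, causality passes straight; one stroke at TF1)
bond 5 stroke→I2  (common-e at J1 fixed by 0)
bond 6 stroke→I3  (common-e at J1 fixed by 0)

b0 →J1
b1 →TF1
b2 →J3
b3 →I1
b4 →J2
b5 →I2
b6 →I3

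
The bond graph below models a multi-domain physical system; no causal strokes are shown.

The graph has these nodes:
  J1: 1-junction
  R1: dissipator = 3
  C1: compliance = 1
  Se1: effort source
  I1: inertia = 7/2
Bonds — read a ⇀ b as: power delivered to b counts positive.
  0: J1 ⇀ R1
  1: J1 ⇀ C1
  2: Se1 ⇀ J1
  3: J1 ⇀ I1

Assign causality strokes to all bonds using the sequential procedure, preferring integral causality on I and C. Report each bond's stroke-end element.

b0 stroke→J1
b1 stroke→J1
b2 stroke→J1
b3 stroke→I1

b2 stroke→J1  (Se1 (Se) sets effort on bond)
b1 stroke→J1  (C1 outputs effort q/C1)
b3 stroke→I1  (I1: I, integral causality)
b0 stroke→J1  (common-f at J1 fixed by 3)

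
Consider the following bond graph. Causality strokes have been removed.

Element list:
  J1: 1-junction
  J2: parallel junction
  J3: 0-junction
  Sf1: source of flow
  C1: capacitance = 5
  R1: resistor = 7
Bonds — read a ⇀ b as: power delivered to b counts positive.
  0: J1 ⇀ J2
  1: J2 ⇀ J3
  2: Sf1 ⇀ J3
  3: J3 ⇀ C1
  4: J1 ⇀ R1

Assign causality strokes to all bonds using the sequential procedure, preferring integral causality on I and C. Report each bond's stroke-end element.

β2 stroke at Sf1  (source Sf1 imposes f)
β3 stroke at J3  (C1 integral (e out))
β1 stroke at J2  (J3: bond 3 brought effort, rest push out)
β0 stroke at J1  (J2 effort already set via bond 1)
β4 stroke at R1  (J1: last free bond brings flow in)

bond 0 |J1
bond 1 |J2
bond 2 |Sf1
bond 3 |J3
bond 4 |R1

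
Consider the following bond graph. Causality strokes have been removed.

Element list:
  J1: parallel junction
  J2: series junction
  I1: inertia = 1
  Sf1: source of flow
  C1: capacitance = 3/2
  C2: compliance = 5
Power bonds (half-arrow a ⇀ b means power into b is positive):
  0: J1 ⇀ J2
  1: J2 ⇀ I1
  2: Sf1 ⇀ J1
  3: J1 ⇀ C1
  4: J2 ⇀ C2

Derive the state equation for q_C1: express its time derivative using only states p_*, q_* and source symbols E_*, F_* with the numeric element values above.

dq_C1/dt = F_Sf1 - p_I1

b2 stroke→Sf1  (Sf1: flow source, stroke at near end)
b1 stroke→I1  (prefer integral on I1)
b0 stroke→J2  (J2: bond 1 brought flow, rest push out)
b4 stroke→J2  (common-f at J2 fixed by 1)
b3 stroke→J1  (J1: last free bond brings effort in)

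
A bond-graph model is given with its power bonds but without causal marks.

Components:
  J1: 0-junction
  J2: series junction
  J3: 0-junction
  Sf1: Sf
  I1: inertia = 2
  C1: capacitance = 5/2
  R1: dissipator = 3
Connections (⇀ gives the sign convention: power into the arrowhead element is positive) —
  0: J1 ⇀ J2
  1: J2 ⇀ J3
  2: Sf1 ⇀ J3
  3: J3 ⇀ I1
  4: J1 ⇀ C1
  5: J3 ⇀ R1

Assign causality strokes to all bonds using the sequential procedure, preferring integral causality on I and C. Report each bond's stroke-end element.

bond 0 |J2
bond 1 |J3
bond 2 |Sf1
bond 3 |I1
bond 4 |J1
bond 5 |R1

b2 |Sf1  (source Sf1 imposes f)
b3 |I1  (I1 outputs flow p/I1)
b4 |J1  (C1 outputs effort q/C1)
b0 |J2  (common-e at J1 fixed by 4)
b1 |J3  (J2: last free bond brings flow in)
b5 |R1  (common-e at J3 fixed by 1)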